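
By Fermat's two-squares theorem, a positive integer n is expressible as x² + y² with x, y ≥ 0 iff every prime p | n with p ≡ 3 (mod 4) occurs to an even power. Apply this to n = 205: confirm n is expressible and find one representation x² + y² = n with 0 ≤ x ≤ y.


Step 1: Factor n = 205 = 5 · 41.
Step 2: Check the mod-4 condition on each prime factor: 5 ≡ 1 (mod 4), exponent 1; 41 ≡ 1 (mod 4), exponent 1.
All primes ≡ 3 (mod 4) appear to even exponent (or don't appear), so by the two-squares theorem n IS expressible as a sum of two squares.
Step 3: Build a representation. Here n = 5 · 41 is a product of primes ≡ 1 (mod 4). Each prime p ≡ 1 (mod 4) is itself a sum of two squares; find a² by testing p − a² for a perfect square:
  5: 5 − 1² = 4 = 2² ⇒ 5 = 1² + 2².
  41: 41 − 1² = 40, 41 − 2² = 37, 41 − 3² = 32, 41 − 4² = 25 = 5² ⇒ 41 = 4² + 5².
  Combine using the Brahmagupta–Fibonacci identity (a² + b²)(c² + d²) = (ac − bd)² + (ad + bc)² = (ac + bd)² + (ad − bc)²:
  5 · 41 = 205: from (1² + 2²)(4² + 5²), take (1·4 − 2·5, 1·5 + 2·4) = (4 − 10, 5 + 8) = (-6, 13); dropping signs (only squares matter) gives (6, 13); check 6² + 13² = 36 + 169 = 205 ✓.
Step 4: Order so x ≤ y and verify: 6² + 13² = 36 + 169 = 205 = n. ✓

n = 205 = 6² + 13² (one valid representation with x ≤ y).


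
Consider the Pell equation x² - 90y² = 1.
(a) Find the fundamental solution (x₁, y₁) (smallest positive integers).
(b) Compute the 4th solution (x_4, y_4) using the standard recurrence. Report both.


Step 1: Find the fundamental solution (x₁, y₁) of x² - 90y² = 1.
  Expand √90 as a continued fraction. a₀ = ⌊√90⌋ = 9; iterate m_{k+1} = d_k·a_k − m_k, d_{k+1} = (90 − m_{k+1}²)/d_k, a_{k+1} = ⌊(a₀ + m_{k+1})/d_{k+1}⌋ (starting m₀ = 0, d₀ = 1), with convergents p_k = a_k·p_{k-1} + p_{k-2}, q_k = a_k·q_{k-1} + q_{k-2} (p₋₁ = 1, q₋₁ = 0):
  k = 0: a₀ = 9; p₀/q₀ = 9/1; p₀² − 90·q₀² = 81 − 90 = -9.
  k = 1: m = 9, d = 9, a = ⌊(9 + 9)/9⌋ = 2; p/q = (2·9 + 1)/(2·1 + 0) = 19/2; p² − 90·q² = 361 − 360 = 1.
  The first convergent with p² − 90·q² = 1 gives the fundamental solution (x₁, y₁) = (19, 2).
Step 2: Apply the recurrence (x_{n+1}, y_{n+1}) = (x₁x_n + 90y₁y_n, x₁y_n + y₁x_n) repeatedly.
  From (x_1, y_1) = (19, 2): x_2 = 19·19 + 90·2·2 = 721; y_2 = 19·2 + 2·19 = 76.
  From (x_2, y_2) = (721, 76): x_3 = 19·721 + 90·2·76 = 27379; y_3 = 19·76 + 2·721 = 2886.
  From (x_3, y_3) = (27379, 2886): x_4 = 19·27379 + 90·2·2886 = 1039681; y_4 = 19·2886 + 2·27379 = 109592.
Step 3: Verify x_4² - 90·y_4² = 1080936581761 - 1080936581760 = 1 (should be 1). ✓

(x_1, y_1) = (19, 2); (x_4, y_4) = (1039681, 109592).


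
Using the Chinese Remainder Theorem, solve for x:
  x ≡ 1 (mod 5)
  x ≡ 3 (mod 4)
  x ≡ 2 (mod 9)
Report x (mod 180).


Moduli 5, 4, 9 are pairwise coprime; by CRT there is a unique solution modulo M = 5 · 4 · 9 = 180.
Solve pairwise, accumulating the modulus:
  Start with x ≡ 1 (mod 5).
  Combine with x ≡ 3 (mod 4): since gcd(5, 4) = 1, we get a unique residue mod 20.
    Write x = 1 + 5·t and substitute into x ≡ 3 (mod 4): 5·t ≡ 3 − 1 = 2 (mod 4).
    Reduce coefficients mod 4: 1·t ≡ 2 (mod 4).
    So t ≡ 2 (mod 4).
    Then x = 1 + 5·2 = 11, valid modulo lcm(5, 4) = 20: x ≡ 11 (mod 20).
  Combine with x ≡ 2 (mod 9): since gcd(20, 9) = 1, we get a unique residue mod 180.
    Write x = 11 + 20·t and substitute into x ≡ 2 (mod 9): 20·t ≡ 2 − 11 = -9 (mod 9).
    Reduce coefficients mod 9: 2·t ≡ 0 (mod 9).
    The inverse of 2 mod 9 is 5 (since 2·5 = 10 = 1·9 + 1), so t ≡ 5·0 = 0 ≡ 0 (mod 9).
    Then x = 11 + 20·0 = 11, valid modulo lcm(20, 9) = 180: x ≡ 11 (mod 180).
Verify: 11 mod 5 = 1 ✓, 11 mod 4 = 3 ✓, 11 mod 9 = 2 ✓.

x ≡ 11 (mod 180).


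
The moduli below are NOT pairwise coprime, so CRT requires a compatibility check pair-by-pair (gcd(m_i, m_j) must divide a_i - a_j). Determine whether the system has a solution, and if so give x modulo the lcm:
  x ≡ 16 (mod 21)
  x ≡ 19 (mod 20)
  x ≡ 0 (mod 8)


Moduli 21, 20, 8 are not pairwise coprime, so CRT works modulo lcm(m_i) when all pairwise compatibility conditions hold.
Pairwise compatibility: gcd(m_i, m_j) must divide a_i - a_j for every pair.
Merge one congruence at a time:
  Start: x ≡ 16 (mod 21).
  Combine with x ≡ 19 (mod 20): gcd(21, 20) = 1; 19 - 16 = 3, which IS divisible by 1, so compatible.
    Write x = 16 + 21·t and substitute into x ≡ 19 (mod 20): 21·t ≡ 19 − 16 = 3 (mod 20).
    Reduce coefficients mod 20: 1·t ≡ 3 (mod 20).
    So t ≡ 3 (mod 20).
    Then x = 16 + 21·3 = 79, valid modulo lcm(21, 20) = 420: x ≡ 79 (mod 420).
  Combine with x ≡ 0 (mod 8): gcd(420, 8) = 4, and 0 - 79 = -79 is NOT divisible by 4.
    ⇒ system is inconsistent (no integer solution).

No solution (the system is inconsistent).


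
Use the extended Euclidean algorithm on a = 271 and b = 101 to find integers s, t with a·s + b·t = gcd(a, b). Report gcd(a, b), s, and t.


Euclidean algorithm on (271, 101) — divide until remainder is 0:
  271 = 2 · 101 + 69
  101 = 1 · 69 + 32
  69 = 2 · 32 + 5
  32 = 6 · 5 + 2
  5 = 2 · 2 + 1
  2 = 2 · 1 + 0
gcd(271, 101) = 1.
Track Bezout coefficients alongside the remainders: start with r₀ = 271 = a·1 + b·0 (s = 1, t = 0) and r₁ = 101 = a·0 + b·1 (s = 0, t = 1); each new remainder r_{k+1} = r_{k-1} − q_k·r_k inherits s_{k+1} = s_{k-1} − q_k·s_k, t_{k+1} = t_{k-1} − q_k·t_k, so r_k = a·s_k + b·t_k at every step:
  q = 2: r = 69, s = 1 − 2·0 = 1, t = 0 − 2·1 = -2  (check: 271·1 + 101·(-2) = 69)
  q = 1: r = 32, s = 0 − 1·1 = -1, t = 1 − 1·(-2) = 3  (check: 271·(-1) + 101·3 = 32)
  q = 2: r = 5, s = 1 − 2·(-1) = 3, t = -2 − 2·3 = -8  (check: 271·3 + 101·(-8) = 5)
  q = 6: r = 2, s = -1 − 6·3 = -19, t = 3 − 6·(-8) = 51  (check: 271·(-19) + 101·51 = 2)
  q = 2: r = 1, s = 3 − 2·(-19) = 41, t = -8 − 2·51 = -110  (check: 271·41 + 101·(-110) = 1)
The row with r = 1 (the gcd) gives the Bezout coefficients s = 41, t = -110.
Result: 271 · (41) + 101 · (-110) = 1.

gcd(271, 101) = 1; s = 41, t = -110 (check: 271·41 + 101·(-110) = 1).


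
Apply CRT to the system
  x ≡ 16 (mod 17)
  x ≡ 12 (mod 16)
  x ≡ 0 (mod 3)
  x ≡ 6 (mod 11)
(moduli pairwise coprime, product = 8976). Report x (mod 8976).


Product of moduli M = 17 · 16 · 3 · 11 = 8976.
Merge one congruence at a time:
  Start: x ≡ 16 (mod 17).
  Combine with x ≡ 12 (mod 16); new modulus lcm = 272.
    Write x = 16 + 17·t and substitute into x ≡ 12 (mod 16): 17·t ≡ 12 − 16 = -4 (mod 16).
    Reduce coefficients mod 16: 1·t ≡ 12 (mod 16).
    So t ≡ 12 (mod 16).
    Then x = 16 + 17·12 = 220, valid modulo lcm(17, 16) = 272: x ≡ 220 (mod 272).
  Combine with x ≡ 0 (mod 3); new modulus lcm = 816.
    Write x = 220 + 272·t and substitute into x ≡ 0 (mod 3): 272·t ≡ 0 − 220 = -220 (mod 3).
    Reduce coefficients mod 3: 2·t ≡ 2 (mod 3).
    The inverse of 2 mod 3 is 2 (since 2·2 = 4 = 1·3 + 1), so t ≡ 2·2 = 4 ≡ 1 (mod 3).
    Then x = 220 + 272·1 = 492, valid modulo lcm(272, 3) = 816: x ≡ 492 (mod 816).
  Combine with x ≡ 6 (mod 11); new modulus lcm = 8976.
    Write x = 492 + 816·t and substitute into x ≡ 6 (mod 11): 816·t ≡ 6 − 492 = -486 (mod 11).
    Reduce coefficients mod 11: 2·t ≡ 9 (mod 11).
    The inverse of 2 mod 11 is 6 (since 2·6 = 12 = 1·11 + 1), so t ≡ 6·9 = 54 ≡ 10 (mod 11).
    Then x = 492 + 816·10 = 8652, valid modulo lcm(816, 11) = 8976: x ≡ 8652 (mod 8976).
Verify against each original: 8652 mod 17 = 16, 8652 mod 16 = 12, 8652 mod 3 = 0, 8652 mod 11 = 6.

x ≡ 8652 (mod 8976).


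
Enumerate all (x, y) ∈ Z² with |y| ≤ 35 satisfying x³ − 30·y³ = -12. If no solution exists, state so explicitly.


The equation is x³ - 30y³ = -12. For fixed y, x³ = 30·y³ − 12, so a solution requires the RHS to be a perfect cube.
Strategy: iterate y from -35 to 35, compute RHS = 30·y³ − 12, and check whether it is a (positive or negative) perfect cube.
Check small values of y:
  y = 0: RHS = -12 is not a perfect cube.
  y = 1: RHS = 18 is not a perfect cube.
  y = -1: RHS = -42 is not a perfect cube.
  y = 2: RHS = 228 is not a perfect cube.
  y = -2: RHS = -252 is not a perfect cube.
  y = 3: RHS = 798 is not a perfect cube.
  y = -3: RHS = -822 is not a perfect cube.
Continuing the search up to |y| = 35 finds no solutions either.
No (x, y) in the scanned range satisfies the equation.

No integer solutions with |y| ≤ 35.


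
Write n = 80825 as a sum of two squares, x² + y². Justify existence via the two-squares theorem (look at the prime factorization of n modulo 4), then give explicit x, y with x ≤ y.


Step 1: Factor n = 80825 = 5^2 · 53 · 61.
Step 2: Check the mod-4 condition on each prime factor: 5 ≡ 1 (mod 4), exponent 2; 53 ≡ 1 (mod 4), exponent 1; 61 ≡ 1 (mod 4), exponent 1.
All primes ≡ 3 (mod 4) appear to even exponent (or don't appear), so by the two-squares theorem n IS expressible as a sum of two squares.
Step 3: Build a representation. Group n = k² · m with k = 5 and m = 53 · 61 = 3233 (a product of primes ≡ 1 (mod 4)); a representation of m scales to one of n via (k·x)² + (k·y)² = k²(x² + y²). Each prime p ≡ 1 (mod 4) is itself a sum of two squares; find a² by testing p − a² for a perfect square:
  53: 53 − 1² = 52, 53 − 2² = 49 = 7² ⇒ 53 = 2² + 7².
  61: 61 − 1² = 60, 61 − 2² = 57, 61 − 3² = 52, 61 − 4² = 45, 61 − 5² = 36 = 6² ⇒ 61 = 5² + 6².
  Combine using the Brahmagupta–Fibonacci identity (a² + b²)(c² + d²) = (ac − bd)² + (ad + bc)² = (ac + bd)² + (ad − bc)²:
  53 · 61 = 3233: from (2² + 7²)(5² + 6²), take (2·5 − 7·6, 2·6 + 7·5) = (10 − 42, 12 + 35) = (-32, 47); dropping signs (only squares matter) gives (32, 47); check 32² + 47² = 1024 + 2209 = 3233 ✓.
  Scale by k = 5: (5·32, 5·47) = (160, 235).
Step 4: Order so x ≤ y and verify: 160² + 235² = 25600 + 55225 = 80825 = n. ✓

n = 80825 = 160² + 235² (one valid representation with x ≤ y).


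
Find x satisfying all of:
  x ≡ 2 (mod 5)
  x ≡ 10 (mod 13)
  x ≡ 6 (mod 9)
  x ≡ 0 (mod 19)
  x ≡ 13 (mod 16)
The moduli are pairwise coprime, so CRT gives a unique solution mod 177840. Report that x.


Product of moduli M = 5 · 13 · 9 · 19 · 16 = 177840.
Merge one congruence at a time:
  Start: x ≡ 2 (mod 5).
  Combine with x ≡ 10 (mod 13); new modulus lcm = 65.
    Write x = 2 + 5·t and substitute into x ≡ 10 (mod 13): 5·t ≡ 10 − 2 = 8 (mod 13).
    The inverse of 5 mod 13 is 8 (since 5·8 = 40 = 3·13 + 1), so t ≡ 8·8 = 64 ≡ 12 (mod 13).
    Then x = 2 + 5·12 = 62, valid modulo lcm(5, 13) = 65: x ≡ 62 (mod 65).
  Combine with x ≡ 6 (mod 9); new modulus lcm = 585.
    Write x = 62 + 65·t and substitute into x ≡ 6 (mod 9): 65·t ≡ 6 − 62 = -56 (mod 9).
    Reduce coefficients mod 9: 2·t ≡ 7 (mod 9).
    The inverse of 2 mod 9 is 5 (since 2·5 = 10 = 1·9 + 1), so t ≡ 5·7 = 35 ≡ 8 (mod 9).
    Then x = 62 + 65·8 = 582, valid modulo lcm(65, 9) = 585: x ≡ 582 (mod 585).
  Combine with x ≡ 0 (mod 19); new modulus lcm = 11115.
    Write x = 582 + 585·t and substitute into x ≡ 0 (mod 19): 585·t ≡ 0 − 582 = -582 (mod 19).
    Reduce coefficients mod 19: 15·t ≡ 7 (mod 19).
    The inverse of 15 mod 19 is 14 (since 15·14 = 210 = 11·19 + 1), so t ≡ 14·7 = 98 ≡ 3 (mod 19).
    Then x = 582 + 585·3 = 2337, valid modulo lcm(585, 19) = 11115: x ≡ 2337 (mod 11115).
  Combine with x ≡ 13 (mod 16); new modulus lcm = 177840.
    Write x = 2337 + 11115·t and substitute into x ≡ 13 (mod 16): 11115·t ≡ 13 − 2337 = -2324 (mod 16).
    Reduce coefficients mod 16: 11·t ≡ 12 (mod 16).
    The inverse of 11 mod 16 is 3 (since 11·3 = 33 = 2·16 + 1), so t ≡ 3·12 = 36 ≡ 4 (mod 16).
    Then x = 2337 + 11115·4 = 46797, valid modulo lcm(11115, 16) = 177840: x ≡ 46797 (mod 177840).
Verify against each original: 46797 mod 5 = 2, 46797 mod 13 = 10, 46797 mod 9 = 6, 46797 mod 19 = 0, 46797 mod 16 = 13.

x ≡ 46797 (mod 177840).


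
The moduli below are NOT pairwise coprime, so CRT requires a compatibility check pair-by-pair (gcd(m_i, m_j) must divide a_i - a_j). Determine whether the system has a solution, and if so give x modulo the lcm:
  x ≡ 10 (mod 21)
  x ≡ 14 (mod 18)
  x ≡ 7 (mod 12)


Moduli 21, 18, 12 are not pairwise coprime, so CRT works modulo lcm(m_i) when all pairwise compatibility conditions hold.
Pairwise compatibility: gcd(m_i, m_j) must divide a_i - a_j for every pair.
Merge one congruence at a time:
  Start: x ≡ 10 (mod 21).
  Combine with x ≡ 14 (mod 18): gcd(21, 18) = 3, and 14 - 10 = 4 is NOT divisible by 3.
    ⇒ system is inconsistent (no integer solution).

No solution (the system is inconsistent).


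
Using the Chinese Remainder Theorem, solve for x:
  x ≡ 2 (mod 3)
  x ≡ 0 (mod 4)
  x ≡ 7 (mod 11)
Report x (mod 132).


Moduli 3, 4, 11 are pairwise coprime; by CRT there is a unique solution modulo M = 3 · 4 · 11 = 132.
Solve pairwise, accumulating the modulus:
  Start with x ≡ 2 (mod 3).
  Combine with x ≡ 0 (mod 4): since gcd(3, 4) = 1, we get a unique residue mod 12.
    Write x = 2 + 3·t and substitute into x ≡ 0 (mod 4): 3·t ≡ 0 − 2 = -2 (mod 4).
    Reduce coefficients mod 4: 3·t ≡ 2 (mod 4).
    The inverse of 3 mod 4 is 3 (since 3·3 = 9 = 2·4 + 1), so t ≡ 3·2 = 6 ≡ 2 (mod 4).
    Then x = 2 + 3·2 = 8, valid modulo lcm(3, 4) = 12: x ≡ 8 (mod 12).
  Combine with x ≡ 7 (mod 11): since gcd(12, 11) = 1, we get a unique residue mod 132.
    Write x = 8 + 12·t and substitute into x ≡ 7 (mod 11): 12·t ≡ 7 − 8 = -1 (mod 11).
    Reduce coefficients mod 11: 1·t ≡ 10 (mod 11).
    So t ≡ 10 (mod 11).
    Then x = 8 + 12·10 = 128, valid modulo lcm(12, 11) = 132: x ≡ 128 (mod 132).
Verify: 128 mod 3 = 2 ✓, 128 mod 4 = 0 ✓, 128 mod 11 = 7 ✓.

x ≡ 128 (mod 132).


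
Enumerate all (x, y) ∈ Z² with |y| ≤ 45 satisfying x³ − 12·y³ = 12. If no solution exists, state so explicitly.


The equation is x³ - 12y³ = 12. For fixed y, x³ = 12·y³ + 12, so a solution requires the RHS to be a perfect cube.
Strategy: iterate y from -45 to 45, compute RHS = 12·y³ + 12, and check whether it is a (positive or negative) perfect cube.
Check small values of y:
  y = 0: RHS = 12 is not a perfect cube.
  y = 1: RHS = 24 is not a perfect cube.
  y = -1: RHS = 0 = (0)³ ⇒ x = 0 works.
  y = 2: RHS = 108 is not a perfect cube.
  y = -2: RHS = -84 is not a perfect cube.
  y = 3: RHS = 336 is not a perfect cube.
  y = -3: RHS = -312 is not a perfect cube.
Continuing the search up to |y| = 45 finds no further solutions beyond those listed.
Collected solutions: (0, -1).

Solutions (with |y| ≤ 45): (0, -1).


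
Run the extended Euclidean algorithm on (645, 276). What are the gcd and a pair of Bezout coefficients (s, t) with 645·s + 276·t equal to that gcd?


Euclidean algorithm on (645, 276) — divide until remainder is 0:
  645 = 2 · 276 + 93
  276 = 2 · 93 + 90
  93 = 1 · 90 + 3
  90 = 30 · 3 + 0
gcd(645, 276) = 3.
Track Bezout coefficients alongside the remainders: start with r₀ = 645 = a·1 + b·0 (s = 1, t = 0) and r₁ = 276 = a·0 + b·1 (s = 0, t = 1); each new remainder r_{k+1} = r_{k-1} − q_k·r_k inherits s_{k+1} = s_{k-1} − q_k·s_k, t_{k+1} = t_{k-1} − q_k·t_k, so r_k = a·s_k + b·t_k at every step:
  q = 2: r = 93, s = 1 − 2·0 = 1, t = 0 − 2·1 = -2  (check: 645·1 + 276·(-2) = 93)
  q = 2: r = 90, s = 0 − 2·1 = -2, t = 1 − 2·(-2) = 5  (check: 645·(-2) + 276·5 = 90)
  q = 1: r = 3, s = 1 − 1·(-2) = 3, t = -2 − 1·5 = -7  (check: 645·3 + 276·(-7) = 3)
The row with r = 3 (the gcd) gives the Bezout coefficients s = 3, t = -7.
Result: 645 · (3) + 276 · (-7) = 3.

gcd(645, 276) = 3; s = 3, t = -7 (check: 645·3 + 276·(-7) = 3).


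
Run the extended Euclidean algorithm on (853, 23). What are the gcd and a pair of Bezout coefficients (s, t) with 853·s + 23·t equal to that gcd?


Euclidean algorithm on (853, 23) — divide until remainder is 0:
  853 = 37 · 23 + 2
  23 = 11 · 2 + 1
  2 = 2 · 1 + 0
gcd(853, 23) = 1.
Track Bezout coefficients alongside the remainders: start with r₀ = 853 = a·1 + b·0 (s = 1, t = 0) and r₁ = 23 = a·0 + b·1 (s = 0, t = 1); each new remainder r_{k+1} = r_{k-1} − q_k·r_k inherits s_{k+1} = s_{k-1} − q_k·s_k, t_{k+1} = t_{k-1} − q_k·t_k, so r_k = a·s_k + b·t_k at every step:
  q = 37: r = 2, s = 1 − 37·0 = 1, t = 0 − 37·1 = -37  (check: 853·1 + 23·(-37) = 2)
  q = 11: r = 1, s = 0 − 11·1 = -11, t = 1 − 11·(-37) = 408  (check: 853·(-11) + 23·408 = 1)
The row with r = 1 (the gcd) gives the Bezout coefficients s = -11, t = 408.
Result: 853 · (-11) + 23 · (408) = 1.

gcd(853, 23) = 1; s = -11, t = 408 (check: 853·(-11) + 23·408 = 1).


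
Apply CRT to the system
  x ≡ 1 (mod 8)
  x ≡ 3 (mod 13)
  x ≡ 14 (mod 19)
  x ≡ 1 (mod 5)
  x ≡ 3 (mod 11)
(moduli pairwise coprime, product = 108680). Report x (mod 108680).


Product of moduli M = 8 · 13 · 19 · 5 · 11 = 108680.
Merge one congruence at a time:
  Start: x ≡ 1 (mod 8).
  Combine with x ≡ 3 (mod 13); new modulus lcm = 104.
    Write x = 1 + 8·t and substitute into x ≡ 3 (mod 13): 8·t ≡ 3 − 1 = 2 (mod 13).
    The inverse of 8 mod 13 is 5 (since 8·5 = 40 = 3·13 + 1), so t ≡ 5·2 = 10 ≡ 10 (mod 13).
    Then x = 1 + 8·10 = 81, valid modulo lcm(8, 13) = 104: x ≡ 81 (mod 104).
  Combine with x ≡ 14 (mod 19); new modulus lcm = 1976.
    Write x = 81 + 104·t and substitute into x ≡ 14 (mod 19): 104·t ≡ 14 − 81 = -67 (mod 19).
    Reduce coefficients mod 19: 9·t ≡ 9 (mod 19).
    The inverse of 9 mod 19 is 17 (since 9·17 = 153 = 8·19 + 1), so t ≡ 17·9 = 153 ≡ 1 (mod 19).
    Then x = 81 + 104·1 = 185, valid modulo lcm(104, 19) = 1976: x ≡ 185 (mod 1976).
  Combine with x ≡ 1 (mod 5); new modulus lcm = 9880.
    Write x = 185 + 1976·t and substitute into x ≡ 1 (mod 5): 1976·t ≡ 1 − 185 = -184 (mod 5).
    Reduce coefficients mod 5: 1·t ≡ 1 (mod 5).
    So t ≡ 1 (mod 5).
    Then x = 185 + 1976·1 = 2161, valid modulo lcm(1976, 5) = 9880: x ≡ 2161 (mod 9880).
  Combine with x ≡ 3 (mod 11); new modulus lcm = 108680.
    Write x = 2161 + 9880·t and substitute into x ≡ 3 (mod 11): 9880·t ≡ 3 − 2161 = -2158 (mod 11).
    Reduce coefficients mod 11: 2·t ≡ 9 (mod 11).
    The inverse of 2 mod 11 is 6 (since 2·6 = 12 = 1·11 + 1), so t ≡ 6·9 = 54 ≡ 10 (mod 11).
    Then x = 2161 + 9880·10 = 100961, valid modulo lcm(9880, 11) = 108680: x ≡ 100961 (mod 108680).
Verify against each original: 100961 mod 8 = 1, 100961 mod 13 = 3, 100961 mod 19 = 14, 100961 mod 5 = 1, 100961 mod 11 = 3.

x ≡ 100961 (mod 108680).


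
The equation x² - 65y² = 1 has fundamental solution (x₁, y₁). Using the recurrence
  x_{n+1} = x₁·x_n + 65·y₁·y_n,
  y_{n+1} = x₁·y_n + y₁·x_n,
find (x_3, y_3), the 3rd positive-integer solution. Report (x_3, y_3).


Step 1: Find the fundamental solution (x₁, y₁) of x² - 65y² = 1.
  Expand √65 as a continued fraction. a₀ = ⌊√65⌋ = 8; iterate m_{k+1} = d_k·a_k − m_k, d_{k+1} = (65 − m_{k+1}²)/d_k, a_{k+1} = ⌊(a₀ + m_{k+1})/d_{k+1}⌋ (starting m₀ = 0, d₀ = 1), with convergents p_k = a_k·p_{k-1} + p_{k-2}, q_k = a_k·q_{k-1} + q_{k-2} (p₋₁ = 1, q₋₁ = 0):
  k = 0: a₀ = 8; p₀/q₀ = 8/1; p₀² − 65·q₀² = 64 − 65 = -1.
  k = 1: m = 8, d = 1, a = ⌊(8 + 8)/1⌋ = 16; p/q = (16·8 + 1)/(16·1 + 0) = 129/16; p² − 65·q² = 16641 − 16640 = 1.
  The first convergent with p² − 65·q² = 1 gives the fundamental solution (x₁, y₁) = (129, 16).
Step 2: Apply the recurrence (x_{n+1}, y_{n+1}) = (x₁x_n + 65y₁y_n, x₁y_n + y₁x_n) repeatedly.
  From (x_1, y_1) = (129, 16): x_2 = 129·129 + 65·16·16 = 33281; y_2 = 129·16 + 16·129 = 4128.
  From (x_2, y_2) = (33281, 4128): x_3 = 129·33281 + 65·16·4128 = 8586369; y_3 = 129·4128 + 16·33281 = 1065008.
Step 3: Verify x_3² - 65·y_3² = 73725732604161 - 73725732604160 = 1 (should be 1). ✓

(x_1, y_1) = (129, 16); (x_3, y_3) = (8586369, 1065008).


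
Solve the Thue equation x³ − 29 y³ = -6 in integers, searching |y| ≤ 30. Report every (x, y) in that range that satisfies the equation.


The equation is x³ - 29y³ = -6. For fixed y, x³ = 29·y³ − 6, so a solution requires the RHS to be a perfect cube.
Strategy: iterate y from -30 to 30, compute RHS = 29·y³ − 6, and check whether it is a (positive or negative) perfect cube.
Check small values of y:
  y = 0: RHS = -6 is not a perfect cube.
  y = 1: RHS = 23 is not a perfect cube.
  y = -1: RHS = -35 is not a perfect cube.
  y = 2: RHS = 226 is not a perfect cube.
  y = -2: RHS = -238 is not a perfect cube.
  y = 3: RHS = 777 is not a perfect cube.
  y = -3: RHS = -789 is not a perfect cube.
Continuing the search up to |y| = 30 finds no solutions either.
No (x, y) in the scanned range satisfies the equation.

No integer solutions with |y| ≤ 30.


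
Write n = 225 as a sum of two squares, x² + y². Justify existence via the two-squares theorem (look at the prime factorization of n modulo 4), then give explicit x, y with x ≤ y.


Step 1: Factor n = 225 = 3^2 · 5^2.
Step 2: Check the mod-4 condition on each prime factor: 3 ≡ 3 (mod 4), exponent 2 (must be even); 5 ≡ 1 (mod 4), exponent 2.
All primes ≡ 3 (mod 4) appear to even exponent (or don't appear), so by the two-squares theorem n IS expressible as a sum of two squares.
Step 3: Build a representation. Group n = k² · m with k = 3 and m = 5 · 5 = 25 (a product of primes ≡ 1 (mod 4)); a representation of m scales to one of n via (k·x)² + (k·y)² = k²(x² + y²). Each prime p ≡ 1 (mod 4) is itself a sum of two squares; find a² by testing p − a² for a perfect square:
  5: 5 − 1² = 4 = 2² ⇒ 5 = 1² + 2².
  Combine using the Brahmagupta–Fibonacci identity (a² + b²)(c² + d²) = (ac − bd)² + (ad + bc)² = (ac + bd)² + (ad − bc)²:
  5 · 5 = 25: from (1² + 2²)(1² + 2²), take (1·1 − 2·2, 1·2 + 2·1) = (1 − 4, 2 + 2) = (-3, 4); dropping signs (only squares matter) gives (3, 4); check 3² + 4² = 9 + 16 = 25 ✓.
  Scale by k = 3: (3·3, 3·4) = (9, 12).
Step 4: Order so x ≤ y and verify: 9² + 12² = 81 + 144 = 225 = n. ✓

n = 225 = 9² + 12² (one valid representation with x ≤ y).


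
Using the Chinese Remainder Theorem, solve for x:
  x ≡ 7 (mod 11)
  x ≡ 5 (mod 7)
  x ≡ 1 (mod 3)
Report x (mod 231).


Moduli 11, 7, 3 are pairwise coprime; by CRT there is a unique solution modulo M = 11 · 7 · 3 = 231.
Solve pairwise, accumulating the modulus:
  Start with x ≡ 7 (mod 11).
  Combine with x ≡ 5 (mod 7): since gcd(11, 7) = 1, we get a unique residue mod 77.
    Write x = 7 + 11·t and substitute into x ≡ 5 (mod 7): 11·t ≡ 5 − 7 = -2 (mod 7).
    Reduce coefficients mod 7: 4·t ≡ 5 (mod 7).
    The inverse of 4 mod 7 is 2 (since 4·2 = 8 = 1·7 + 1), so t ≡ 2·5 = 10 ≡ 3 (mod 7).
    Then x = 7 + 11·3 = 40, valid modulo lcm(11, 7) = 77: x ≡ 40 (mod 77).
  Combine with x ≡ 1 (mod 3): since gcd(77, 3) = 1, we get a unique residue mod 231.
    Write x = 40 + 77·t and substitute into x ≡ 1 (mod 3): 77·t ≡ 1 − 40 = -39 (mod 3).
    Reduce coefficients mod 3: 2·t ≡ 0 (mod 3).
    The inverse of 2 mod 3 is 2 (since 2·2 = 4 = 1·3 + 1), so t ≡ 2·0 = 0 ≡ 0 (mod 3).
    Then x = 40 + 77·0 = 40, valid modulo lcm(77, 3) = 231: x ≡ 40 (mod 231).
Verify: 40 mod 11 = 7 ✓, 40 mod 7 = 5 ✓, 40 mod 3 = 1 ✓.

x ≡ 40 (mod 231).


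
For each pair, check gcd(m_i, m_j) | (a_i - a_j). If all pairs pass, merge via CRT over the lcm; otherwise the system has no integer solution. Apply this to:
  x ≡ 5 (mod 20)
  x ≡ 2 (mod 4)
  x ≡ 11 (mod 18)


Moduli 20, 4, 18 are not pairwise coprime, so CRT works modulo lcm(m_i) when all pairwise compatibility conditions hold.
Pairwise compatibility: gcd(m_i, m_j) must divide a_i - a_j for every pair.
Merge one congruence at a time:
  Start: x ≡ 5 (mod 20).
  Combine with x ≡ 2 (mod 4): gcd(20, 4) = 4, and 2 - 5 = -3 is NOT divisible by 4.
    ⇒ system is inconsistent (no integer solution).

No solution (the system is inconsistent).


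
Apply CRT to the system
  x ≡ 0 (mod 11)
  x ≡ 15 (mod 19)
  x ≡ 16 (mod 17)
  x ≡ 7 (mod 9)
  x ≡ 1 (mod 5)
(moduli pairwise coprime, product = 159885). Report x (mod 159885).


Product of moduli M = 11 · 19 · 17 · 9 · 5 = 159885.
Merge one congruence at a time:
  Start: x ≡ 0 (mod 11).
  Combine with x ≡ 15 (mod 19); new modulus lcm = 209.
    Write x = 0 + 11·t and substitute into x ≡ 15 (mod 19): 11·t ≡ 15 − 0 = 15 (mod 19).
    The inverse of 11 mod 19 is 7 (since 11·7 = 77 = 4·19 + 1), so t ≡ 7·15 = 105 ≡ 10 (mod 19).
    Then x = 0 + 11·10 = 110, valid modulo lcm(11, 19) = 209: x ≡ 110 (mod 209).
  Combine with x ≡ 16 (mod 17); new modulus lcm = 3553.
    Write x = 110 + 209·t and substitute into x ≡ 16 (mod 17): 209·t ≡ 16 − 110 = -94 (mod 17).
    Reduce coefficients mod 17: 5·t ≡ 8 (mod 17).
    The inverse of 5 mod 17 is 7 (since 5·7 = 35 = 2·17 + 1), so t ≡ 7·8 = 56 ≡ 5 (mod 17).
    Then x = 110 + 209·5 = 1155, valid modulo lcm(209, 17) = 3553: x ≡ 1155 (mod 3553).
  Combine with x ≡ 7 (mod 9); new modulus lcm = 31977.
    Write x = 1155 + 3553·t and substitute into x ≡ 7 (mod 9): 3553·t ≡ 7 − 1155 = -1148 (mod 9).
    Reduce coefficients mod 9: 7·t ≡ 4 (mod 9).
    The inverse of 7 mod 9 is 4 (since 7·4 = 28 = 3·9 + 1), so t ≡ 4·4 = 16 ≡ 7 (mod 9).
    Then x = 1155 + 3553·7 = 26026, valid modulo lcm(3553, 9) = 31977: x ≡ 26026 (mod 31977).
  Combine with x ≡ 1 (mod 5); new modulus lcm = 159885.
    Write x = 26026 + 31977·t and substitute into x ≡ 1 (mod 5): 31977·t ≡ 1 − 26026 = -26025 (mod 5).
    Reduce coefficients mod 5: 2·t ≡ 0 (mod 5).
    The inverse of 2 mod 5 is 3 (since 2·3 = 6 = 1·5 + 1), so t ≡ 3·0 = 0 ≡ 0 (mod 5).
    Then x = 26026 + 31977·0 = 26026, valid modulo lcm(31977, 5) = 159885: x ≡ 26026 (mod 159885).
Verify against each original: 26026 mod 11 = 0, 26026 mod 19 = 15, 26026 mod 17 = 16, 26026 mod 9 = 7, 26026 mod 5 = 1.

x ≡ 26026 (mod 159885).


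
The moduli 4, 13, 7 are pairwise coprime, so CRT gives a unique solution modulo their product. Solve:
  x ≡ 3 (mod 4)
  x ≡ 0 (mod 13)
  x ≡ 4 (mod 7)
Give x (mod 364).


Moduli 4, 13, 7 are pairwise coprime; by CRT there is a unique solution modulo M = 4 · 13 · 7 = 364.
Solve pairwise, accumulating the modulus:
  Start with x ≡ 3 (mod 4).
  Combine with x ≡ 0 (mod 13): since gcd(4, 13) = 1, we get a unique residue mod 52.
    Write x = 3 + 4·t and substitute into x ≡ 0 (mod 13): 4·t ≡ 0 − 3 = -3 (mod 13).
    Reduce coefficients mod 13: 4·t ≡ 10 (mod 13).
    The inverse of 4 mod 13 is 10 (since 4·10 = 40 = 3·13 + 1), so t ≡ 10·10 = 100 ≡ 9 (mod 13).
    Then x = 3 + 4·9 = 39, valid modulo lcm(4, 13) = 52: x ≡ 39 (mod 52).
  Combine with x ≡ 4 (mod 7): since gcd(52, 7) = 1, we get a unique residue mod 364.
    Write x = 39 + 52·t and substitute into x ≡ 4 (mod 7): 52·t ≡ 4 − 39 = -35 (mod 7).
    Reduce coefficients mod 7: 3·t ≡ 0 (mod 7).
    The inverse of 3 mod 7 is 5 (since 3·5 = 15 = 2·7 + 1), so t ≡ 5·0 = 0 ≡ 0 (mod 7).
    Then x = 39 + 52·0 = 39, valid modulo lcm(52, 7) = 364: x ≡ 39 (mod 364).
Verify: 39 mod 4 = 3 ✓, 39 mod 13 = 0 ✓, 39 mod 7 = 4 ✓.

x ≡ 39 (mod 364).


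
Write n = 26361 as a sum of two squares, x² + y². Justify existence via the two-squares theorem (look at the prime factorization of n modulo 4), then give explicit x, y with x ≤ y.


Step 1: Factor n = 26361 = 3^2 · 29 · 101.
Step 2: Check the mod-4 condition on each prime factor: 3 ≡ 3 (mod 4), exponent 2 (must be even); 29 ≡ 1 (mod 4), exponent 1; 101 ≡ 1 (mod 4), exponent 1.
All primes ≡ 3 (mod 4) appear to even exponent (or don't appear), so by the two-squares theorem n IS expressible as a sum of two squares.
Step 3: Build a representation. Group n = k² · m with k = 3 and m = 29 · 101 = 2929 (a product of primes ≡ 1 (mod 4)); a representation of m scales to one of n via (k·x)² + (k·y)² = k²(x² + y²). Each prime p ≡ 1 (mod 4) is itself a sum of two squares; find a² by testing p − a² for a perfect square:
  29: 29 − 1² = 28, 29 − 2² = 25 = 5² ⇒ 29 = 2² + 5².
  101: 101 − 1² = 100 = 10² ⇒ 101 = 1² + 10².
  Combine using the Brahmagupta–Fibonacci identity (a² + b²)(c² + d²) = (ac − bd)² + (ad + bc)² = (ac + bd)² + (ad − bc)²:
  29 · 101 = 2929: from (2² + 5²)(1² + 10²), take (2·1 − 5·10, 2·10 + 5·1) = (2 − 50, 20 + 5) = (-48, 25); dropping signs (only squares matter) gives (48, 25); check 48² + 25² = 2304 + 625 = 2929 ✓.
  Scale by k = 3: (3·48, 3·25) = (144, 75).
Step 4: Order so x ≤ y and verify: 75² + 144² = 5625 + 20736 = 26361 = n. ✓

n = 26361 = 75² + 144² (one valid representation with x ≤ y).


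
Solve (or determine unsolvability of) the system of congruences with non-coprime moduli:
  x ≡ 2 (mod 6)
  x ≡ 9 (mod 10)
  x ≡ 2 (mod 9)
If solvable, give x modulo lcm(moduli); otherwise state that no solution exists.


Moduli 6, 10, 9 are not pairwise coprime, so CRT works modulo lcm(m_i) when all pairwise compatibility conditions hold.
Pairwise compatibility: gcd(m_i, m_j) must divide a_i - a_j for every pair.
Merge one congruence at a time:
  Start: x ≡ 2 (mod 6).
  Combine with x ≡ 9 (mod 10): gcd(6, 10) = 2, and 9 - 2 = 7 is NOT divisible by 2.
    ⇒ system is inconsistent (no integer solution).

No solution (the system is inconsistent).


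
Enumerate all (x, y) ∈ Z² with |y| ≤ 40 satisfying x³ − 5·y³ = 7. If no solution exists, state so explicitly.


The equation is x³ - 5y³ = 7. For fixed y, x³ = 5·y³ + 7, so a solution requires the RHS to be a perfect cube.
Strategy: iterate y from -40 to 40, compute RHS = 5·y³ + 7, and check whether it is a (positive or negative) perfect cube.
Check small values of y:
  y = 0: RHS = 7 is not a perfect cube.
  y = 1: RHS = 12 is not a perfect cube.
  y = -1: RHS = 2 is not a perfect cube.
  y = 2: RHS = 47 is not a perfect cube.
  y = -2: RHS = -33 is not a perfect cube.
  y = 3: RHS = 142 is not a perfect cube.
  y = -3: RHS = -128 is not a perfect cube.
Continuing the search up to |y| = 40 finds no solutions either.
No (x, y) in the scanned range satisfies the equation.

No integer solutions with |y| ≤ 40.


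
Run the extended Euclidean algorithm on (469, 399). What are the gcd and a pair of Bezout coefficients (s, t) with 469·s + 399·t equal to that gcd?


Euclidean algorithm on (469, 399) — divide until remainder is 0:
  469 = 1 · 399 + 70
  399 = 5 · 70 + 49
  70 = 1 · 49 + 21
  49 = 2 · 21 + 7
  21 = 3 · 7 + 0
gcd(469, 399) = 7.
Track Bezout coefficients alongside the remainders: start with r₀ = 469 = a·1 + b·0 (s = 1, t = 0) and r₁ = 399 = a·0 + b·1 (s = 0, t = 1); each new remainder r_{k+1} = r_{k-1} − q_k·r_k inherits s_{k+1} = s_{k-1} − q_k·s_k, t_{k+1} = t_{k-1} − q_k·t_k, so r_k = a·s_k + b·t_k at every step:
  q = 1: r = 70, s = 1 − 1·0 = 1, t = 0 − 1·1 = -1  (check: 469·1 + 399·(-1) = 70)
  q = 5: r = 49, s = 0 − 5·1 = -5, t = 1 − 5·(-1) = 6  (check: 469·(-5) + 399·6 = 49)
  q = 1: r = 21, s = 1 − 1·(-5) = 6, t = -1 − 1·6 = -7  (check: 469·6 + 399·(-7) = 21)
  q = 2: r = 7, s = -5 − 2·6 = -17, t = 6 − 2·(-7) = 20  (check: 469·(-17) + 399·20 = 7)
The row with r = 7 (the gcd) gives the Bezout coefficients s = -17, t = 20.
Result: 469 · (-17) + 399 · (20) = 7.

gcd(469, 399) = 7; s = -17, t = 20 (check: 469·(-17) + 399·20 = 7).


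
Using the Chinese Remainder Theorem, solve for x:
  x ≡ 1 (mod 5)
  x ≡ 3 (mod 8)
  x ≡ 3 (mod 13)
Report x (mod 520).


Moduli 5, 8, 13 are pairwise coprime; by CRT there is a unique solution modulo M = 5 · 8 · 13 = 520.
Solve pairwise, accumulating the modulus:
  Start with x ≡ 1 (mod 5).
  Combine with x ≡ 3 (mod 8): since gcd(5, 8) = 1, we get a unique residue mod 40.
    Write x = 1 + 5·t and substitute into x ≡ 3 (mod 8): 5·t ≡ 3 − 1 = 2 (mod 8).
    The inverse of 5 mod 8 is 5 (since 5·5 = 25 = 3·8 + 1), so t ≡ 5·2 = 10 ≡ 2 (mod 8).
    Then x = 1 + 5·2 = 11, valid modulo lcm(5, 8) = 40: x ≡ 11 (mod 40).
  Combine with x ≡ 3 (mod 13): since gcd(40, 13) = 1, we get a unique residue mod 520.
    Write x = 11 + 40·t and substitute into x ≡ 3 (mod 13): 40·t ≡ 3 − 11 = -8 (mod 13).
    Reduce coefficients mod 13: 1·t ≡ 5 (mod 13).
    So t ≡ 5 (mod 13).
    Then x = 11 + 40·5 = 211, valid modulo lcm(40, 13) = 520: x ≡ 211 (mod 520).
Verify: 211 mod 5 = 1 ✓, 211 mod 8 = 3 ✓, 211 mod 13 = 3 ✓.

x ≡ 211 (mod 520).


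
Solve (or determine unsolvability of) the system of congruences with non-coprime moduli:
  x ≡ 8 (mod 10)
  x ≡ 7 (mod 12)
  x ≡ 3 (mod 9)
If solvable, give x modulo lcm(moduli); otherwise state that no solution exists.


Moduli 10, 12, 9 are not pairwise coprime, so CRT works modulo lcm(m_i) when all pairwise compatibility conditions hold.
Pairwise compatibility: gcd(m_i, m_j) must divide a_i - a_j for every pair.
Merge one congruence at a time:
  Start: x ≡ 8 (mod 10).
  Combine with x ≡ 7 (mod 12): gcd(10, 12) = 2, and 7 - 8 = -1 is NOT divisible by 2.
    ⇒ system is inconsistent (no integer solution).

No solution (the system is inconsistent).


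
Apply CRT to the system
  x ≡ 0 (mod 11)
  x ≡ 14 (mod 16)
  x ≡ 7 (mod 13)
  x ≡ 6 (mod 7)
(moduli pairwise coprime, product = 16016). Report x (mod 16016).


Product of moduli M = 11 · 16 · 13 · 7 = 16016.
Merge one congruence at a time:
  Start: x ≡ 0 (mod 11).
  Combine with x ≡ 14 (mod 16); new modulus lcm = 176.
    Write x = 0 + 11·t and substitute into x ≡ 14 (mod 16): 11·t ≡ 14 − 0 = 14 (mod 16).
    The inverse of 11 mod 16 is 3 (since 11·3 = 33 = 2·16 + 1), so t ≡ 3·14 = 42 ≡ 10 (mod 16).
    Then x = 0 + 11·10 = 110, valid modulo lcm(11, 16) = 176: x ≡ 110 (mod 176).
  Combine with x ≡ 7 (mod 13); new modulus lcm = 2288.
    Write x = 110 + 176·t and substitute into x ≡ 7 (mod 13): 176·t ≡ 7 − 110 = -103 (mod 13).
    Reduce coefficients mod 13: 7·t ≡ 1 (mod 13).
    The inverse of 7 mod 13 is 2 (since 7·2 = 14 = 1·13 + 1), so t ≡ 2·1 = 2 ≡ 2 (mod 13).
    Then x = 110 + 176·2 = 462, valid modulo lcm(176, 13) = 2288: x ≡ 462 (mod 2288).
  Combine with x ≡ 6 (mod 7); new modulus lcm = 16016.
    Write x = 462 + 2288·t and substitute into x ≡ 6 (mod 7): 2288·t ≡ 6 − 462 = -456 (mod 7).
    Reduce coefficients mod 7: 6·t ≡ 6 (mod 7).
    The inverse of 6 mod 7 is 6 (since 6·6 = 36 = 5·7 + 1), so t ≡ 6·6 = 36 ≡ 1 (mod 7).
    Then x = 462 + 2288·1 = 2750, valid modulo lcm(2288, 7) = 16016: x ≡ 2750 (mod 16016).
Verify against each original: 2750 mod 11 = 0, 2750 mod 16 = 14, 2750 mod 13 = 7, 2750 mod 7 = 6.

x ≡ 2750 (mod 16016).


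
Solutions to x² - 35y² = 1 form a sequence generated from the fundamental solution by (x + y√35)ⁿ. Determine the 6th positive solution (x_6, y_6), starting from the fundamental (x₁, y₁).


Step 1: Find the fundamental solution (x₁, y₁) of x² - 35y² = 1.
  Expand √35 as a continued fraction. a₀ = ⌊√35⌋ = 5; iterate m_{k+1} = d_k·a_k − m_k, d_{k+1} = (35 − m_{k+1}²)/d_k, a_{k+1} = ⌊(a₀ + m_{k+1})/d_{k+1}⌋ (starting m₀ = 0, d₀ = 1), with convergents p_k = a_k·p_{k-1} + p_{k-2}, q_k = a_k·q_{k-1} + q_{k-2} (p₋₁ = 1, q₋₁ = 0):
  k = 0: a₀ = 5; p₀/q₀ = 5/1; p₀² − 35·q₀² = 25 − 35 = -10.
  k = 1: m = 5, d = 10, a = ⌊(5 + 5)/10⌋ = 1; p/q = (1·5 + 1)/(1·1 + 0) = 6/1; p² − 35·q² = 36 − 35 = 1.
  The first convergent with p² − 35·q² = 1 gives the fundamental solution (x₁, y₁) = (6, 1).
Step 2: Apply the recurrence (x_{n+1}, y_{n+1}) = (x₁x_n + 35y₁y_n, x₁y_n + y₁x_n) repeatedly.
  From (x_1, y_1) = (6, 1): x_2 = 6·6 + 35·1·1 = 71; y_2 = 6·1 + 1·6 = 12.
  From (x_2, y_2) = (71, 12): x_3 = 6·71 + 35·1·12 = 846; y_3 = 6·12 + 1·71 = 143.
  From (x_3, y_3) = (846, 143): x_4 = 6·846 + 35·1·143 = 10081; y_4 = 6·143 + 1·846 = 1704.
  From (x_4, y_4) = (10081, 1704): x_5 = 6·10081 + 35·1·1704 = 120126; y_5 = 6·1704 + 1·10081 = 20305.
  From (x_5, y_5) = (120126, 20305): x_6 = 6·120126 + 35·1·20305 = 1431431; y_6 = 6·20305 + 1·120126 = 241956.
Step 3: Verify x_6² - 35·y_6² = 2048994707761 - 2048994707760 = 1 (should be 1). ✓

(x_1, y_1) = (6, 1); (x_6, y_6) = (1431431, 241956).


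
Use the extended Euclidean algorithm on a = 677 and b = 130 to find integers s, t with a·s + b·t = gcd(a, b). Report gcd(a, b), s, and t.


Euclidean algorithm on (677, 130) — divide until remainder is 0:
  677 = 5 · 130 + 27
  130 = 4 · 27 + 22
  27 = 1 · 22 + 5
  22 = 4 · 5 + 2
  5 = 2 · 2 + 1
  2 = 2 · 1 + 0
gcd(677, 130) = 1.
Track Bezout coefficients alongside the remainders: start with r₀ = 677 = a·1 + b·0 (s = 1, t = 0) and r₁ = 130 = a·0 + b·1 (s = 0, t = 1); each new remainder r_{k+1} = r_{k-1} − q_k·r_k inherits s_{k+1} = s_{k-1} − q_k·s_k, t_{k+1} = t_{k-1} − q_k·t_k, so r_k = a·s_k + b·t_k at every step:
  q = 5: r = 27, s = 1 − 5·0 = 1, t = 0 − 5·1 = -5  (check: 677·1 + 130·(-5) = 27)
  q = 4: r = 22, s = 0 − 4·1 = -4, t = 1 − 4·(-5) = 21  (check: 677·(-4) + 130·21 = 22)
  q = 1: r = 5, s = 1 − 1·(-4) = 5, t = -5 − 1·21 = -26  (check: 677·5 + 130·(-26) = 5)
  q = 4: r = 2, s = -4 − 4·5 = -24, t = 21 − 4·(-26) = 125  (check: 677·(-24) + 130·125 = 2)
  q = 2: r = 1, s = 5 − 2·(-24) = 53, t = -26 − 2·125 = -276  (check: 677·53 + 130·(-276) = 1)
The row with r = 1 (the gcd) gives the Bezout coefficients s = 53, t = -276.
Result: 677 · (53) + 130 · (-276) = 1.

gcd(677, 130) = 1; s = 53, t = -276 (check: 677·53 + 130·(-276) = 1).


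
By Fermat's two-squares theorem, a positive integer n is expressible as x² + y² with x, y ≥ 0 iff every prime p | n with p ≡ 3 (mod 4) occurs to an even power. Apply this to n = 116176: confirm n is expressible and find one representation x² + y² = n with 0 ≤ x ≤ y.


Step 1: Factor n = 116176 = 2^4 · 53 · 137.
Step 2: Check the mod-4 condition on each prime factor: 2 = 2 (special); 53 ≡ 1 (mod 4), exponent 1; 137 ≡ 1 (mod 4), exponent 1.
All primes ≡ 3 (mod 4) appear to even exponent (or don't appear), so by the two-squares theorem n IS expressible as a sum of two squares.
Step 3: Build a representation. Group n = k² · m with k = 4 and m = 53 · 137 = 7261 (a product of primes ≡ 1 (mod 4)); a representation of m scales to one of n via (k·x)² + (k·y)² = k²(x² + y²). Each prime p ≡ 1 (mod 4) is itself a sum of two squares; find a² by testing p − a² for a perfect square:
  53: 53 − 1² = 52, 53 − 2² = 49 = 7² ⇒ 53 = 2² + 7².
  137: 137 − 1² = 136, 137 − 2² = 133, 137 − 3² = 128, 137 − 4² = 121 = 11² ⇒ 137 = 4² + 11².
  Combine using the Brahmagupta–Fibonacci identity (a² + b²)(c² + d²) = (ac − bd)² + (ad + bc)² = (ac + bd)² + (ad − bc)²:
  53 · 137 = 7261: from (2² + 7²)(4² + 11²), take (2·4 − 7·11, 2·11 + 7·4) = (8 − 77, 22 + 28) = (-69, 50); dropping signs (only squares matter) gives (69, 50); check 69² + 50² = 4761 + 2500 = 7261 ✓.
  Scale by k = 4: (4·69, 4·50) = (276, 200).
Step 4: Order so x ≤ y and verify: 200² + 276² = 40000 + 76176 = 116176 = n. ✓

n = 116176 = 200² + 276² (one valid representation with x ≤ y).


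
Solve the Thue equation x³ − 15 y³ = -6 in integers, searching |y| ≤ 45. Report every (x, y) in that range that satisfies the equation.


The equation is x³ - 15y³ = -6. For fixed y, x³ = 15·y³ − 6, so a solution requires the RHS to be a perfect cube.
Strategy: iterate y from -45 to 45, compute RHS = 15·y³ − 6, and check whether it is a (positive or negative) perfect cube.
Check small values of y:
  y = 0: RHS = -6 is not a perfect cube.
  y = 1: RHS = 9 is not a perfect cube.
  y = -1: RHS = -21 is not a perfect cube.
  y = 2: RHS = 114 is not a perfect cube.
  y = -2: RHS = -126 is not a perfect cube.
  y = 3: RHS = 399 is not a perfect cube.
  y = -3: RHS = -411 is not a perfect cube.
Continuing the search up to |y| = 45 finds no solutions either.
No (x, y) in the scanned range satisfies the equation.

No integer solutions with |y| ≤ 45.
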